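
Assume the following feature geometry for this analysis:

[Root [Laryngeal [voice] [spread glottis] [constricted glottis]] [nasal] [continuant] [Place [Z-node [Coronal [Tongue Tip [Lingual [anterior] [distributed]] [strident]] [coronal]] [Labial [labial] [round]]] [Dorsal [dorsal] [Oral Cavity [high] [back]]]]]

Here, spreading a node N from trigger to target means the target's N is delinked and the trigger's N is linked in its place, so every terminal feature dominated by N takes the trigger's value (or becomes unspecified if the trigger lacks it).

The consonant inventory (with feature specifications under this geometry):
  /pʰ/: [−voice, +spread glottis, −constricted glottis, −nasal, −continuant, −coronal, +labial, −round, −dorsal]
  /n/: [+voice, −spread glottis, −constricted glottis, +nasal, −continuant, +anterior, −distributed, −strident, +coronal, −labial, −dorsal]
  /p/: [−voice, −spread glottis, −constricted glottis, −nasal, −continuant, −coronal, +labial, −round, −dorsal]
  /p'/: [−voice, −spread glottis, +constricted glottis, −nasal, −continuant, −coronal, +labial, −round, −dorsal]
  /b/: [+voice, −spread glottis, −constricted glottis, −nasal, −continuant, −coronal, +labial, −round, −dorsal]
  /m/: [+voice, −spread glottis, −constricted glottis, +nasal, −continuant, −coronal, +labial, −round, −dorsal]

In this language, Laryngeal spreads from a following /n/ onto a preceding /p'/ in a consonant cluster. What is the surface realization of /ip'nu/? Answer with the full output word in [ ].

[ibnu]

Terminals under Laryngeal in this geometry: [voice], [spread glottis], [constricted glottis].
Spreading Laryngeal from /n/ onto /p'/ replaces those values with /n/'s: [+voice], [−spread glottis], [−constricted glottis]. Features outside Laryngeal ([nasal], [continuant], [coronal], …) stay as in /p'/.
Among the inventory, only /b/ has exactly this specification, giving the surface form [ibnu].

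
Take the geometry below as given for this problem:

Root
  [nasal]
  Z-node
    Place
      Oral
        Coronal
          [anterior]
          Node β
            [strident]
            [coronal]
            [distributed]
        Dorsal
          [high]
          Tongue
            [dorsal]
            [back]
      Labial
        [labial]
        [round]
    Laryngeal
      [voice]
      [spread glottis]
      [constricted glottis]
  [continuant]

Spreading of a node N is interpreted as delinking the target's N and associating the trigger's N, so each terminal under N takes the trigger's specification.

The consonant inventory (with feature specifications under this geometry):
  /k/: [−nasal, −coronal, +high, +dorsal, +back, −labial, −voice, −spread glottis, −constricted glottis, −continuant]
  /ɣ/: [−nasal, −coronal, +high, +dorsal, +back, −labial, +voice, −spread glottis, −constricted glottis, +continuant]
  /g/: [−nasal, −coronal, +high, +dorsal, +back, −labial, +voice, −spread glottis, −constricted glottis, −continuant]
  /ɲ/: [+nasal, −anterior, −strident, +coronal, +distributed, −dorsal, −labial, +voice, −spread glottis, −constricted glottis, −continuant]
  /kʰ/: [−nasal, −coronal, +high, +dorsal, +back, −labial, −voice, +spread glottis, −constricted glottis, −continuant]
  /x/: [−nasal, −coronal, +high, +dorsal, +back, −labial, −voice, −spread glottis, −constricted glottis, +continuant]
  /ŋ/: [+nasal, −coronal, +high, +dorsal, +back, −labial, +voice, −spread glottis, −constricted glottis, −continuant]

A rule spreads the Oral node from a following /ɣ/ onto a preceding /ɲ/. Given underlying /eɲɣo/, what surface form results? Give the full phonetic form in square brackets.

[eŋɣo]

Oral immediately or transitively dominates [anterior], [strident], [coronal], [distributed], [high], [dorsal], [back].
The target acquires /ɣ/'s values for everything under Oral — [−coronal], [+high], [+dorsal], [+back] — while keeping its own [nasal], [labial], [voice], ….
This feature bundle is that of [ŋ], so /eɲɣo/ surfaces as [eŋɣo].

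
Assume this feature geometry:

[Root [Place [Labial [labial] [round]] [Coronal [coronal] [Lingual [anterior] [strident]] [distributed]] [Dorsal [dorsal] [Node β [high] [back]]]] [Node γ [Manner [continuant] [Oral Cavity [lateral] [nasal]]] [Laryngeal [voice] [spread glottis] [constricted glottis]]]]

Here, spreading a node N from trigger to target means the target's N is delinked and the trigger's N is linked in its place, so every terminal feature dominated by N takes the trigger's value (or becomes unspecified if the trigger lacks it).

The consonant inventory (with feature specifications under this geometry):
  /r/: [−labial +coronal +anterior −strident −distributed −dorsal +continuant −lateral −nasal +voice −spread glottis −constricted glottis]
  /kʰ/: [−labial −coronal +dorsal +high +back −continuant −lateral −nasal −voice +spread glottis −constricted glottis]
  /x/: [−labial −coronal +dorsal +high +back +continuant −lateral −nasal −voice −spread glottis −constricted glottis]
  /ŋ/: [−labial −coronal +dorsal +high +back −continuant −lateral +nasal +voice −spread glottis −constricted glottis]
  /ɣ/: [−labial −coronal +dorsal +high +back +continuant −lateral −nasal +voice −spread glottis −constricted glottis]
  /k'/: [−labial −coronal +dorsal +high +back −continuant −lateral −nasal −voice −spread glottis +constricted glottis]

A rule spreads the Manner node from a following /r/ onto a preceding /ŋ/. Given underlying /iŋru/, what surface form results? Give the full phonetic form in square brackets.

[iɣru]

Terminals under Manner in this geometry: [continuant], [lateral], [nasal].
After delinking /ŋ/'s Manner and linking /r/'s, the affected terminals become [+continuant], [−lateral], [−nasal]; [labial], [coronal], [dorsal], … (outside Manner) are retained from /ŋ/.
Among the inventory, only /ɣ/ has exactly this specification, giving the surface form [iɣru].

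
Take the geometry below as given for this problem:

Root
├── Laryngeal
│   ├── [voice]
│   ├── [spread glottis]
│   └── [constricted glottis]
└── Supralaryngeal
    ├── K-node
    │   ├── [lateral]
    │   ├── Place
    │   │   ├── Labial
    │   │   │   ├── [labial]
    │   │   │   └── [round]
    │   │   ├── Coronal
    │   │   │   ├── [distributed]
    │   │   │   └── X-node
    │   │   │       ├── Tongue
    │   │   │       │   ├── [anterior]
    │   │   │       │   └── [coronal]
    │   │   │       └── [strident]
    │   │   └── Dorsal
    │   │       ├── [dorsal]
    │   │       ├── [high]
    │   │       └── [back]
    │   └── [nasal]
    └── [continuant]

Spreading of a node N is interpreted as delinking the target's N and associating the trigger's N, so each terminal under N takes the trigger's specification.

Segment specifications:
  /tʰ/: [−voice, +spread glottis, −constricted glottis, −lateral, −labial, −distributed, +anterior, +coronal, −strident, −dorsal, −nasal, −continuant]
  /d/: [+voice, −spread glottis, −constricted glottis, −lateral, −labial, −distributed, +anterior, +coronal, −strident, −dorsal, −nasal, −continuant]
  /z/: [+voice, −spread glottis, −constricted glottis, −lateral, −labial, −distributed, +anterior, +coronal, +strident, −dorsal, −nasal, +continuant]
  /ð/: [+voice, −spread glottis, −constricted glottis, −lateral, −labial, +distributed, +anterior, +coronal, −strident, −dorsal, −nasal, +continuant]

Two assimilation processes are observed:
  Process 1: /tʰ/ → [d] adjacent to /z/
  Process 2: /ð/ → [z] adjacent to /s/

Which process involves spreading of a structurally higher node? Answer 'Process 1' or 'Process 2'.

Process 1

In Process 1, [voice], [spread glottis] change, so the minimal spreading node is Laryngeal at depth 1.
Process 2 alters [distributed], [strident]; the lowest common ancestor is Coronal (depth 4 from Root).
Laryngeal (depth 1) sits above Coronal (depth 4), making Process 1 the one with the higher spreading node.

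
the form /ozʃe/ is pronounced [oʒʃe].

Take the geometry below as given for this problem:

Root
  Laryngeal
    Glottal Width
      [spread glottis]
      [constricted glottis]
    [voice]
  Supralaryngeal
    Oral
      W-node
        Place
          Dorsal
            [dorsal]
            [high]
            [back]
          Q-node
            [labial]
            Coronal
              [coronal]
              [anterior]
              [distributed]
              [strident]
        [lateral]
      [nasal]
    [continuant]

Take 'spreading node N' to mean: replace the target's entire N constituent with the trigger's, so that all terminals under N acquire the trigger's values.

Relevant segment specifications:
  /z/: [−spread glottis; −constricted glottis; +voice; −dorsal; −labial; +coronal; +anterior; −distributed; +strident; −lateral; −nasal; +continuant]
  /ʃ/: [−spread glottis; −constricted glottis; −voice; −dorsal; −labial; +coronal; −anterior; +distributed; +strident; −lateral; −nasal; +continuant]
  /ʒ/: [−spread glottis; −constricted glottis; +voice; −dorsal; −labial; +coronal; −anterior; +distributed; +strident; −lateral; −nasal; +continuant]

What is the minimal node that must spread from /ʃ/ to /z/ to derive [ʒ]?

The alternation /z/ → [ʒ] changes [anterior], [distributed] and nothing else.
These terminals are all dominated by Coronal, and no proper subconstituent of Coronal covers them all; Coronal is their lowest common ancestor.
Spreading Coronal from /ʃ/ overwrites each of those terminals with /ʃ/'s values, yielding exactly [ʒ].
[voice], a feature on which the two segments disagree outside Coronal, is unchanged — nothing dominating it spread, and Coronal is the minimal sufficient constituent.

Coronal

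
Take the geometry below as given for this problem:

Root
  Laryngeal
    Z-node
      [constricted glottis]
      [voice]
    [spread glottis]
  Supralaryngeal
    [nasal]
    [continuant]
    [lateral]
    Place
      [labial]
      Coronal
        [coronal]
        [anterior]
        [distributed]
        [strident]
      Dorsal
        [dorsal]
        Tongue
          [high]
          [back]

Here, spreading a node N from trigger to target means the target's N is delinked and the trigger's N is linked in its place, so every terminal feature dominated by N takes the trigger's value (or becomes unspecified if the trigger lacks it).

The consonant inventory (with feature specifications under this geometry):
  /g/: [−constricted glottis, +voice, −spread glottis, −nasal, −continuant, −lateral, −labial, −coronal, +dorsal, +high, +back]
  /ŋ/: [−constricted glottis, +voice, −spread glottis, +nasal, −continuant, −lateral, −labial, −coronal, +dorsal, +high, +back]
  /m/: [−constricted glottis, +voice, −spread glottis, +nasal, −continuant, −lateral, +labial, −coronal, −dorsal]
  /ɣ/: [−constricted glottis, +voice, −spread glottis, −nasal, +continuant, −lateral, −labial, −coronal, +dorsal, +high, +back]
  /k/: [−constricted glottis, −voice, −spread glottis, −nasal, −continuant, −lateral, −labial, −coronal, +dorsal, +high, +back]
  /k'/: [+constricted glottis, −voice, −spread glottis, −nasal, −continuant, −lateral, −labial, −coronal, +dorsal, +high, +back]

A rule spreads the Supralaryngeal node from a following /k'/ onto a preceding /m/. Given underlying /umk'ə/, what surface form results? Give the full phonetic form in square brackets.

The Supralaryngeal node dominates the terminals [nasal], [continuant], [lateral], [labial], [coronal], [anterior], [distributed], [strident], [dorsal], [high], [back].
After delinking /m/'s Supralaryngeal and linking /k'/'s, the affected terminals become [−nasal], [−continuant], [−lateral], [−labial], [−coronal], [+dorsal], [+high], [+back]; [constricted glottis], [voice], [spread glottis] (outside Supralaryngeal) are retained from /m/.
This feature bundle is that of [g], so /umk'ə/ surfaces as [ugk'ə].

[ugk'ə]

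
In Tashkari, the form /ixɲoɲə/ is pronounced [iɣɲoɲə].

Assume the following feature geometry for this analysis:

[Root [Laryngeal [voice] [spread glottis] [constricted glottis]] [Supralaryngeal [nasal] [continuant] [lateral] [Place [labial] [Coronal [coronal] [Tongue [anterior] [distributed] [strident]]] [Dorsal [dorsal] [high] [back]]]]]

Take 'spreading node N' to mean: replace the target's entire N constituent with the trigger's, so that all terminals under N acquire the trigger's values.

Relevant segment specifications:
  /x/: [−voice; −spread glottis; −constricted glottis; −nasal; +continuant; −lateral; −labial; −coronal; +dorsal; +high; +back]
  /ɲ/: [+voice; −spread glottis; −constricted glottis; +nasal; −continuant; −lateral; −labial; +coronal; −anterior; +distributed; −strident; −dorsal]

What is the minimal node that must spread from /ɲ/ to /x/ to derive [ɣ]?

[voice]

Comparing /x/ with its surface form [ɣ], the only feature that changes is [voice].
Since just one terminal is affected and it takes /ɲ/'s value, spreading the terminal [voice] alone is sufficient and minimal.
[coronal], [continuant] stay as in /x/ although /ɲ/ differs there, so no node dominating them spread; among the remaining candidates [voice] is the lowest that derives the output.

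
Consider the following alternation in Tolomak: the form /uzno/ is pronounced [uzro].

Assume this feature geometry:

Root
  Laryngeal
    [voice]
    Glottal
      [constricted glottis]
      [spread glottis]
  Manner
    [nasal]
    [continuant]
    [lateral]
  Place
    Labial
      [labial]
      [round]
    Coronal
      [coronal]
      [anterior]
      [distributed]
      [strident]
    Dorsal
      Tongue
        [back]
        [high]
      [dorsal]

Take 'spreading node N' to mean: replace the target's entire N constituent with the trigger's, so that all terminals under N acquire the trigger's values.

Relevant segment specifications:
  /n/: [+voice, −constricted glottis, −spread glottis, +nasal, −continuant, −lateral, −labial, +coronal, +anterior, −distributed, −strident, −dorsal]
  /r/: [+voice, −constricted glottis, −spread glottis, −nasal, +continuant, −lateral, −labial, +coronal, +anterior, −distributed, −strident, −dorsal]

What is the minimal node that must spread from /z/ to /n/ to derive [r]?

Manner

Feature comparison: [nasal], [continuant] differ between /n/ and [r]; the remaining terminals match.
The smallest constituent containing every changed terminal is Manner — each of its daughters lacks at least one of the affected features.
Delinking /n/'s Manner and associating /z/'s Manner gives precisely the feature bundle of [r].
Since [strident] is preserved even though /z/ disagrees there, no node above Manner spread.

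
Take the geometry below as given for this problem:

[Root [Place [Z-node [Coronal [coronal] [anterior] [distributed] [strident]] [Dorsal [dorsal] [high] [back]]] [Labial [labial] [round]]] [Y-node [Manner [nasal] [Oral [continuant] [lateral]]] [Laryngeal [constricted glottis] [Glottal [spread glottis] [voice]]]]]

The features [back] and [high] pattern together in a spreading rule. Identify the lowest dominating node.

[back] is immediately dominated by Dorsal.
[high] is immediately dominated by Dorsal.
These paths first converge at Dorsal; no daughter of Dorsal dominates all 2 features, so Dorsal is the minimal constituent.

Dorsal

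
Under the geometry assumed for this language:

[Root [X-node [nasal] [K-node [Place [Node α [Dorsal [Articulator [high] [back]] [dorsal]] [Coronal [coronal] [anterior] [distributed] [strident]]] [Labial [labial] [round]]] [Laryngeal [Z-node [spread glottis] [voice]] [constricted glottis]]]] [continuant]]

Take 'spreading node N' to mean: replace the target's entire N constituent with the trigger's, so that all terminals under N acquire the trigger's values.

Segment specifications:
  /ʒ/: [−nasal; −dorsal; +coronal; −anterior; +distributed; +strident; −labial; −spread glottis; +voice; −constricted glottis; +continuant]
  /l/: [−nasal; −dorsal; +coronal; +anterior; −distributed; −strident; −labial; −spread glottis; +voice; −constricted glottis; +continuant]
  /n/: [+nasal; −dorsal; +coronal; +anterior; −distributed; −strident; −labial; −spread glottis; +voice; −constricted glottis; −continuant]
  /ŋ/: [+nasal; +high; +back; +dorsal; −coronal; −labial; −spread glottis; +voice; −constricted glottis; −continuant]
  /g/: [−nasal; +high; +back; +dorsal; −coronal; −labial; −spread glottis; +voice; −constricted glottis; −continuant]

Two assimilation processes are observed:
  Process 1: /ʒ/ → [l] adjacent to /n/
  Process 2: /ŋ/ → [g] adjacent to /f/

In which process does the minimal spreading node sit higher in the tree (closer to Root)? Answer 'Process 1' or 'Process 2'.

Process 1: the features that change are [anterior], [distributed], [strident]; the minimal node is Coronal (depth 5).
Process 2 alters [nasal]; the lowest dominating node is [nasal] (depth 2 from Root).
[nasal] (depth 2) sits above Coronal (depth 5), making Process 2 the one with the higher spreading node.

Process 2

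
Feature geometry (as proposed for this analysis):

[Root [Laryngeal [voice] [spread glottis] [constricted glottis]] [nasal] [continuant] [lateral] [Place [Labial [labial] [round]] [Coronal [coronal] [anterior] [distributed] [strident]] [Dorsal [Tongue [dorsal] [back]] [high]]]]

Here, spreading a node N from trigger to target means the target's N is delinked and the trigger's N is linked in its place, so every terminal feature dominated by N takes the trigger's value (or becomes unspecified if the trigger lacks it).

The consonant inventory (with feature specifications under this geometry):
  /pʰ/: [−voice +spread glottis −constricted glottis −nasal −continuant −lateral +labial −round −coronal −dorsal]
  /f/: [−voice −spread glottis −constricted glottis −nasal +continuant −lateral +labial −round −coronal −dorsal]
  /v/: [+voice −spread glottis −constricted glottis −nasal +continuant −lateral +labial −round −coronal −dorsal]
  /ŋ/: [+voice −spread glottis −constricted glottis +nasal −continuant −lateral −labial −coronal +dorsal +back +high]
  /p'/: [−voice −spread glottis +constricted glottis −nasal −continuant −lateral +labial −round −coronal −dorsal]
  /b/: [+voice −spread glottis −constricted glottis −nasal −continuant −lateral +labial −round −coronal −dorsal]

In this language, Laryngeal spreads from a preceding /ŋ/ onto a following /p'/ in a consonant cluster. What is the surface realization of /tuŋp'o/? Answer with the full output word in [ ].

[tuŋbo]

The Laryngeal node dominates the terminals [voice], [spread glottis], [constricted glottis].
Spreading Laryngeal from /ŋ/ onto /p'/ replaces those values with /ŋ/'s: [+voice], [−spread glottis], [−constricted glottis]. Features outside Laryngeal ([nasal], [continuant], [lateral], …) stay as in /p'/.
The resulting bundle matches /b/ in the inventory; substituting it for /p'/ gives [tuŋbo].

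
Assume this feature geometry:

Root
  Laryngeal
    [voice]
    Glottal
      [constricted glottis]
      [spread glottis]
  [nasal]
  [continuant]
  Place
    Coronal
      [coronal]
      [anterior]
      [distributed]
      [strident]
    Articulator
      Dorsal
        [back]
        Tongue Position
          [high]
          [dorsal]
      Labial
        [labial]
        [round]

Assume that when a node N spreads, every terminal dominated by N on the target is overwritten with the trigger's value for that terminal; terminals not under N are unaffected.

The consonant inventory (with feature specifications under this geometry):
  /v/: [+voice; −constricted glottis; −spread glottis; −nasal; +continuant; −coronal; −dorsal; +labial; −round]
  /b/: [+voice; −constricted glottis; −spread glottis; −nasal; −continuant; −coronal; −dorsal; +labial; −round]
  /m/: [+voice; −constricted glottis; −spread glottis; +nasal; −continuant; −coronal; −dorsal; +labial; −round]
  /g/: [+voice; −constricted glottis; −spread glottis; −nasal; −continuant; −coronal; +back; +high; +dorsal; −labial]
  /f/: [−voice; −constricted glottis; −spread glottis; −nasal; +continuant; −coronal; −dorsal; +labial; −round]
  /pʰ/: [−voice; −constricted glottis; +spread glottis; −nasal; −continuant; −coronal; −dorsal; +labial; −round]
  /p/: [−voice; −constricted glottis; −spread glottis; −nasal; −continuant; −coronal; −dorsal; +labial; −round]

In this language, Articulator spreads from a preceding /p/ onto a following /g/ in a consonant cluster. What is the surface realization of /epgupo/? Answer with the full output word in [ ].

The Articulator node dominates the terminals [back], [high], [dorsal], [labial], [round].
After delinking /g/'s Articulator and linking /p/'s, the affected terminals become [−dorsal], [+labial], [−round]; [voice], [constricted glottis], [spread glottis], … (outside Articulator) are retained from /g/.
The resulting bundle matches /b/ in the inventory; substituting it for /g/ gives [epbupo].

[epbupo]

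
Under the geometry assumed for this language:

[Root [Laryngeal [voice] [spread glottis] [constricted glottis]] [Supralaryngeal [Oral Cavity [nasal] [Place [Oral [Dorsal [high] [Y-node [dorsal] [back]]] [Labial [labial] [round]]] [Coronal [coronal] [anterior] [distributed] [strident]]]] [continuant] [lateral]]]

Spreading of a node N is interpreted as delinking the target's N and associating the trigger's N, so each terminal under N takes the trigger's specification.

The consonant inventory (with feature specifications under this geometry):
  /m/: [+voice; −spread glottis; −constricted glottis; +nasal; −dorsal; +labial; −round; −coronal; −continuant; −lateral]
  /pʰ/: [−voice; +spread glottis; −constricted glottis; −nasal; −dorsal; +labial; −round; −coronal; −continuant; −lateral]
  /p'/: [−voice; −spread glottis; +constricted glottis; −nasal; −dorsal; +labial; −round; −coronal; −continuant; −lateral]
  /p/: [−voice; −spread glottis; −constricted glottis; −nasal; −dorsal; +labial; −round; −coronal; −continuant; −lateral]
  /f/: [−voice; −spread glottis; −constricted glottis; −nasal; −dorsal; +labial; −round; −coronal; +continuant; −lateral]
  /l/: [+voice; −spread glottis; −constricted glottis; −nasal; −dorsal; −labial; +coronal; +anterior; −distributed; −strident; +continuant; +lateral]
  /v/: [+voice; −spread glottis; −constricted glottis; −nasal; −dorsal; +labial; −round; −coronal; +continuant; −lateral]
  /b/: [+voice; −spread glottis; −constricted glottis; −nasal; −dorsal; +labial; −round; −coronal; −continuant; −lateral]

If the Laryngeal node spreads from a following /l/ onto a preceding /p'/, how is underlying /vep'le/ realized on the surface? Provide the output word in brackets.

[veble]

Laryngeal immediately or transitively dominates [voice], [spread glottis], [constricted glottis].
After delinking /p'/'s Laryngeal and linking /l/'s, the affected terminals become [+voice], [−spread glottis], [−constricted glottis]; [nasal], [dorsal], [labial], … (outside Laryngeal) are retained from /p'/.
Among the inventory, only /b/ has exactly this specification, giving the surface form [veble].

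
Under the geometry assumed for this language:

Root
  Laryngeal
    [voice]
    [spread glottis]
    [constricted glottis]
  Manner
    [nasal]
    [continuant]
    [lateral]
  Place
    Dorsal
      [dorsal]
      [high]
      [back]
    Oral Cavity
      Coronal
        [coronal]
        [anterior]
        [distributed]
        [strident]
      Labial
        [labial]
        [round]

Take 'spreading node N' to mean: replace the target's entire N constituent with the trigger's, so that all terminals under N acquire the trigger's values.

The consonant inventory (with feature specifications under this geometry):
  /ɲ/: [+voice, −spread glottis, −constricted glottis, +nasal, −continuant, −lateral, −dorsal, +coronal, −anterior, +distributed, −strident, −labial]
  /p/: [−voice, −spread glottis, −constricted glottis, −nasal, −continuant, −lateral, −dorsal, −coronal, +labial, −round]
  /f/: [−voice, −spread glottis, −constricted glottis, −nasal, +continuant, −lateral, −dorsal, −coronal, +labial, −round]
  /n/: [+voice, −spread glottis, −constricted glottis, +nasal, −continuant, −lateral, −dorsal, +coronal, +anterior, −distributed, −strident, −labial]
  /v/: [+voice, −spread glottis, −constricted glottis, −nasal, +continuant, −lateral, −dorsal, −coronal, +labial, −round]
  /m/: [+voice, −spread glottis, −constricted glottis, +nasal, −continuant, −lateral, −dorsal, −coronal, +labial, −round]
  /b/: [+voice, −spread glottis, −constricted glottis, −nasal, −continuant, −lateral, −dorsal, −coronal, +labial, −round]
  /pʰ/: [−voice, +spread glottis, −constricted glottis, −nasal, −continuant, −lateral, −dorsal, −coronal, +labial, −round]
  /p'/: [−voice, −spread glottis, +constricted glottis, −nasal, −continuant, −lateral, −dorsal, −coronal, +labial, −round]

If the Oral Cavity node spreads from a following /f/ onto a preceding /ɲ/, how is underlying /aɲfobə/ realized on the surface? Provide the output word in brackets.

The Oral Cavity node dominates the terminals [coronal], [anterior], [distributed], [strident], [labial], [round].
The target acquires /f/'s values for everything under Oral Cavity — [−coronal], [+labial], [−round] — while keeping its own [voice], [spread glottis], [constricted glottis], ….
This feature bundle is that of [m], so /aɲfobə/ surfaces as [amfobə].

[amfobə]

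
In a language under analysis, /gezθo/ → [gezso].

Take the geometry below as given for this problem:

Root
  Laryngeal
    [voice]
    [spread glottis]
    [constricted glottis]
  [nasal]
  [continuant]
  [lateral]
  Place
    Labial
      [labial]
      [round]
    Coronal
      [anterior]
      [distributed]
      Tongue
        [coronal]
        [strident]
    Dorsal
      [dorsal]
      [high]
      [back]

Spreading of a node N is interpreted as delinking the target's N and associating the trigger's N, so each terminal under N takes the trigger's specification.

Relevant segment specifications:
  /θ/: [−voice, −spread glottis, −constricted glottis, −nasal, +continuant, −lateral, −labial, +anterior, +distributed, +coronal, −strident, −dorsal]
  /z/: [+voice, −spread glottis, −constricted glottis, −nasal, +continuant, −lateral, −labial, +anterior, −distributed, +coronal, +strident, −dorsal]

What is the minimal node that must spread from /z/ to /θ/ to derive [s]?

Coronal

/θ/ and [s] differ in [distributed], [strident]; every other specified feature is identical.
In this geometry the lowest node dominating all of them is Coronal: every daughter of Coronal dominates only a proper subset, so no lower node suffices.
If Coronal spreads, every terminal under it takes /z/'s value, producing [s] as observed.
[voice] stays as in /θ/ although /z/ differs there, so no node dominating it spread; among the remaining candidates Coronal is the lowest that derives the output.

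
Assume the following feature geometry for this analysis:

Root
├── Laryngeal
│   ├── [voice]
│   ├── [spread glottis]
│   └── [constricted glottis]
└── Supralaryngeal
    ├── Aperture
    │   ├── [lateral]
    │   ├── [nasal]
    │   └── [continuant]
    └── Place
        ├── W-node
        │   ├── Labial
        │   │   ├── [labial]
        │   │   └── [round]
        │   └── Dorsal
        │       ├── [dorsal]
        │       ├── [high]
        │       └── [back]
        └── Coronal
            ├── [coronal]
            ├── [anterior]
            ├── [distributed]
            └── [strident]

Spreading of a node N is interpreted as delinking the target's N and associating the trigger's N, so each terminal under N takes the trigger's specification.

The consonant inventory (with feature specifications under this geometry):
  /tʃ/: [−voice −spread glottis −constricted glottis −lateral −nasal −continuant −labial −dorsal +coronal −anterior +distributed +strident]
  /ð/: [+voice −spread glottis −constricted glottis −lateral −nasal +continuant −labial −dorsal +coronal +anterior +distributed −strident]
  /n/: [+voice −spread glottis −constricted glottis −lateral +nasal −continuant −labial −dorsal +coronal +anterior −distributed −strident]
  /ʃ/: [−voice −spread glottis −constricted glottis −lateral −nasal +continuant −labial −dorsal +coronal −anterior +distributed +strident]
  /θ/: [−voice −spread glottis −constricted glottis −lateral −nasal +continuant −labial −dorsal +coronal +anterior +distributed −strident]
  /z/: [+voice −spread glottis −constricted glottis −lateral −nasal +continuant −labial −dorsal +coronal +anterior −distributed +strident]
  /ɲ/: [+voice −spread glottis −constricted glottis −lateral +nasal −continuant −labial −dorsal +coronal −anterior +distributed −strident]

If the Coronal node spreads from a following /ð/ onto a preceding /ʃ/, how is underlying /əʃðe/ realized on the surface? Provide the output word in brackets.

Coronal immediately or transitively dominates [coronal], [anterior], [distributed], [strident].
Spreading Coronal from /ð/ onto /ʃ/ replaces those values with /ð/'s: [+coronal], [+anterior], [+distributed], [−strident]. Features outside Coronal ([voice], [spread glottis], [constricted glottis], …) stay as in /ʃ/.
This feature bundle is that of [θ], so /əʃðe/ surfaces as [əθðe].

[əθðe]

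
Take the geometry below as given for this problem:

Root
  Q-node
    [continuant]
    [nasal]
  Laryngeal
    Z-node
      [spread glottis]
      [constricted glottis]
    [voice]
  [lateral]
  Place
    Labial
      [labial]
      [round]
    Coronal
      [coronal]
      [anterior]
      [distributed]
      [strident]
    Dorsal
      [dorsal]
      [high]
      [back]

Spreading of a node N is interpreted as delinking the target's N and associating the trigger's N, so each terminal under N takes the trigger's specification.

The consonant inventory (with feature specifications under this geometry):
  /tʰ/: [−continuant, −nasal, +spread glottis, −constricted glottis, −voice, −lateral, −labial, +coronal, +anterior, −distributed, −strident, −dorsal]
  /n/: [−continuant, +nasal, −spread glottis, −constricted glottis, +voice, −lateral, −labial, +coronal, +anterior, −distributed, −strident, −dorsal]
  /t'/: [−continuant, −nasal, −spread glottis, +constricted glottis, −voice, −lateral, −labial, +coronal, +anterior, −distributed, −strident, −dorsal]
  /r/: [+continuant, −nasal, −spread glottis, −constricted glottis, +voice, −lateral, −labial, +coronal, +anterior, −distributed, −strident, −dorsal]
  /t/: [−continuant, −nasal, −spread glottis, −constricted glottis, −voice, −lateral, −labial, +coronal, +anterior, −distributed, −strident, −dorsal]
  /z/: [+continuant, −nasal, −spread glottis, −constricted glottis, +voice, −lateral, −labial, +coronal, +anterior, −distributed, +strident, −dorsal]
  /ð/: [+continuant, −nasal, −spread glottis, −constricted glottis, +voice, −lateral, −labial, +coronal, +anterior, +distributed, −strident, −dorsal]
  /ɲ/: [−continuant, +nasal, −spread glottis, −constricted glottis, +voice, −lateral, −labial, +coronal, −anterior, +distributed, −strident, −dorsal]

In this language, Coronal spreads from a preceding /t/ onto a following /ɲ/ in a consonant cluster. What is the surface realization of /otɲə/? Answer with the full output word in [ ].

[otnə]

Coronal immediately or transitively dominates [coronal], [anterior], [distributed], [strident].
The target acquires /t/'s values for everything under Coronal — [+coronal], [+anterior], [−distributed], [−strident] — while keeping its own [continuant], [nasal], [spread glottis], ….
Among the inventory, only /n/ has exactly this specification, giving the surface form [otnə].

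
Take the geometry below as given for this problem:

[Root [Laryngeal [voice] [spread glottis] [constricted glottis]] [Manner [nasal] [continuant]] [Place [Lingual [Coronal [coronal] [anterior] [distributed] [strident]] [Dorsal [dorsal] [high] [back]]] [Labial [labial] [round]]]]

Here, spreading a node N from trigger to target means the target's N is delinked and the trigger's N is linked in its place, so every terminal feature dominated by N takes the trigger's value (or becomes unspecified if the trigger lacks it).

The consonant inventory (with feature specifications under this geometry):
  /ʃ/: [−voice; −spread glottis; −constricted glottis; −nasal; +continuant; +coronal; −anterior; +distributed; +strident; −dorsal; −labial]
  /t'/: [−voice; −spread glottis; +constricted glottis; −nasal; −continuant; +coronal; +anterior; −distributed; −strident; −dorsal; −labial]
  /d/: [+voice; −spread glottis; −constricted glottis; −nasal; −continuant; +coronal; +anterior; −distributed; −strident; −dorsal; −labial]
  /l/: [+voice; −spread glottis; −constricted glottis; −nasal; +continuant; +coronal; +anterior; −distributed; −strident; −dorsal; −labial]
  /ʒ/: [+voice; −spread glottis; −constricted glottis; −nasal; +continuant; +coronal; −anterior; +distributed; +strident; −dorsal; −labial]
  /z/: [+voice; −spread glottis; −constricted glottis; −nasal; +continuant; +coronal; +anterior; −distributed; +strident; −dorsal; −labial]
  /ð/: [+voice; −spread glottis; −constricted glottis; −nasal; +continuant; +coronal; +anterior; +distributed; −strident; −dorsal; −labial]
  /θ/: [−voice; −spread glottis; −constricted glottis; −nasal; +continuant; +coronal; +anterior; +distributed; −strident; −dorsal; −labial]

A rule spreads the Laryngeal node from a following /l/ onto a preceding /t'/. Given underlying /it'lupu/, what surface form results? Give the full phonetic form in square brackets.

[idlupu]

The Laryngeal node dominates the terminals [voice], [spread glottis], [constricted glottis].
After delinking /t'/'s Laryngeal and linking /l/'s, the affected terminals become [+voice], [−spread glottis], [−constricted glottis]; [nasal], [continuant], [coronal], … (outside Laryngeal) are retained from /t'/.
The resulting bundle matches /d/ in the inventory; substituting it for /t'/ gives [idlupu].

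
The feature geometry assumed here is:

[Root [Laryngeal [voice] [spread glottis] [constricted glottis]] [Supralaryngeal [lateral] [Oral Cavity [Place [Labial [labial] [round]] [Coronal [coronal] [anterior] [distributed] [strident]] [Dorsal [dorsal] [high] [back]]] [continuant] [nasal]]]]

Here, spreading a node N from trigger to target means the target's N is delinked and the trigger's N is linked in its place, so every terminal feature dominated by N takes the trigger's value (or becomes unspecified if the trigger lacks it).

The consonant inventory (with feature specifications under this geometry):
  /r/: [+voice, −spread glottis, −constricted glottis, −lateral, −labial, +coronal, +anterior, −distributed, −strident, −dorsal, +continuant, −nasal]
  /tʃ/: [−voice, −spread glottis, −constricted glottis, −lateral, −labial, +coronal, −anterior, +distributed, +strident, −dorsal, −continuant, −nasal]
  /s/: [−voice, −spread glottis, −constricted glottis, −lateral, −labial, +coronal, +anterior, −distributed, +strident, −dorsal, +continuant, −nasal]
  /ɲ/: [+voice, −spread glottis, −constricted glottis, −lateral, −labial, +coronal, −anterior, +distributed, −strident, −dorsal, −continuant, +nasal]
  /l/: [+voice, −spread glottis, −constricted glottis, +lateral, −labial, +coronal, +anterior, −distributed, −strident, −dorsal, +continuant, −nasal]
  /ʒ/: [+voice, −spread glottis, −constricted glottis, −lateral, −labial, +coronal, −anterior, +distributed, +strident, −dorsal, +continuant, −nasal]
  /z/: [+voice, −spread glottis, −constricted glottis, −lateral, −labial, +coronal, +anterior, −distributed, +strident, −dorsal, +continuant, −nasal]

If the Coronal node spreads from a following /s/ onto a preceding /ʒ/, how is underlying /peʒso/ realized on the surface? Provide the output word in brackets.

The Coronal node dominates the terminals [coronal], [anterior], [distributed], [strident].
The target acquires /s/'s values for everything under Coronal — [+coronal], [+anterior], [−distributed], [+strident] — while keeping its own [voice], [spread glottis], [constricted glottis], ….
The resulting bundle matches /z/ in the inventory; substituting it for /ʒ/ gives [pezso].

[pezso]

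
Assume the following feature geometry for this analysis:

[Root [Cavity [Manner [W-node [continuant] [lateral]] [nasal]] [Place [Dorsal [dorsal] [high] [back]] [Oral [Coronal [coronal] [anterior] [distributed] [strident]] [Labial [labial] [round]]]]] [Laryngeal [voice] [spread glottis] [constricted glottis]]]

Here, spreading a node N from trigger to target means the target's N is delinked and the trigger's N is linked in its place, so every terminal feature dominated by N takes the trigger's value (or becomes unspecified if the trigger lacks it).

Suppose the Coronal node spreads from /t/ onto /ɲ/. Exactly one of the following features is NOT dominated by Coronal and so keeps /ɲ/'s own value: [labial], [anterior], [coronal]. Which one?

Coronal dominates exactly [coronal], [anterior], [distributed], [strident].
[coronal], [anterior] all lie under Coronal, so they are overwritten when Coronal spreads.
But [labial] is a dependent of Labial, outside Coronal; it is therefore untouched by the spreading.

[labial]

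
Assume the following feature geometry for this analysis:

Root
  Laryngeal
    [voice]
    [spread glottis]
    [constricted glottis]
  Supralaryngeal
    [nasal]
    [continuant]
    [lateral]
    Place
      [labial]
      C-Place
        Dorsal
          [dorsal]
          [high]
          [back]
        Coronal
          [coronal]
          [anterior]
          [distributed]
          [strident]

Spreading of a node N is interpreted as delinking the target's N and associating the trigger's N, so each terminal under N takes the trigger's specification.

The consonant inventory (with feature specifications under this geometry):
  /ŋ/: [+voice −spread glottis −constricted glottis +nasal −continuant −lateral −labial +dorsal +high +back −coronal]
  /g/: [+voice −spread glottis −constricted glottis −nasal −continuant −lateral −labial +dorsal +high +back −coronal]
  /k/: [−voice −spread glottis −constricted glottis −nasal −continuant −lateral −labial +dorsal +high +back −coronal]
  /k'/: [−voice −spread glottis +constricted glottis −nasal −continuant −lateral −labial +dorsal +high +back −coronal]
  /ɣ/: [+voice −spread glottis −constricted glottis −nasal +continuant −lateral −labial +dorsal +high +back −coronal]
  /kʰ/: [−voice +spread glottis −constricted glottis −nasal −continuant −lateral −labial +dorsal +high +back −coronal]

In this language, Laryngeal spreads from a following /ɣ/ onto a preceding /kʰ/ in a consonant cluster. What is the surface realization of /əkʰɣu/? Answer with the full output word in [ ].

Terminals under Laryngeal in this geometry: [voice], [spread glottis], [constricted glottis].
Spreading Laryngeal from /ɣ/ onto /kʰ/ replaces those values with /ɣ/'s: [+voice], [−spread glottis], [−constricted glottis]. Features outside Laryngeal ([nasal], [continuant], [lateral], …) stay as in /kʰ/.
Among the inventory, only /g/ has exactly this specification, giving the surface form [əgɣu].

[əgɣu]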